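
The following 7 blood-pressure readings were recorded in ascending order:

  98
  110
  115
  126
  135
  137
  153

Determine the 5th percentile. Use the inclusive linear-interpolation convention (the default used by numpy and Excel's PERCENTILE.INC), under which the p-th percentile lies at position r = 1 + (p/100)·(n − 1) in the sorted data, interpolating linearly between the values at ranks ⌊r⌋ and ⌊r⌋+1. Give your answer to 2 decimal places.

101.60

n = 7.
r = 1 + (5/100)·(7 − 1) = 1 + 0.3 = 1.3.
Rank 1 is 98 and rank 2 is 110.
Interpolate: 98 + 0.3·(110 − 98) = 98 + 0.3·12 = 101.6.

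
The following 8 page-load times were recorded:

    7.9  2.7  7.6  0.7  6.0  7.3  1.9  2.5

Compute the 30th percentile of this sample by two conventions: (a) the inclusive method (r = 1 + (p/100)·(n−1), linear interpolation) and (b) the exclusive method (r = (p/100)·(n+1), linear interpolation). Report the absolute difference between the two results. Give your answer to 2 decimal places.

Sorted: 0.7, 1.9, 2.5, 2.7, 6.0, 7.3, 7.6, 7.9.
n = 8.
(a) r = 3.1; between ranks 3 (2.5) and 4 (2.7): 2.52.
(b) r = 2.7; between ranks 2 (1.9) and 3 (2.5): 2.32.
|2.52 − 2.32| = 0.2.

0.20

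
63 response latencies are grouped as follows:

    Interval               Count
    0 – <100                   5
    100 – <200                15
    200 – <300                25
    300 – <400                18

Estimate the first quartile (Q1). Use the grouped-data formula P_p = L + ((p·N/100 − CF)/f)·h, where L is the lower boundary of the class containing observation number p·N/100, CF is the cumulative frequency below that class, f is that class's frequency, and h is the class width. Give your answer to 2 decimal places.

N = 63; target position k = 25/100 · 63 = 15.75.
Cumulative frequencies: 5, 20, 45, 63.
Observation 15.75 falls in the class 100 – <200.
L = 100, CF = 5, f = 15, h = 100.
P25 = 100 + ((15.75 − 5)/15)·100 = 100 + 71.6667 = 171.667.

171.67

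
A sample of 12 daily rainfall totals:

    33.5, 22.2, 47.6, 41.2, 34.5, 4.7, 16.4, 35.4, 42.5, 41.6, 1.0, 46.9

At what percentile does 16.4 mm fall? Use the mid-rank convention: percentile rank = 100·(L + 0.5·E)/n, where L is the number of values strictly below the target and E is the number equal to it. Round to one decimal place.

20.8

Sorted: 1.0, 4.7, 16.4, 22.2, 33.5, 34.5, 35.4, 41.2, 41.6, 42.5, 46.9, 47.6.
Count below 16.4: L = 2; count equal: E = 1; n = 12.
Percentile rank = 100·(2 + 0.5·1)/12 = 100·2.5/12 = 20.83.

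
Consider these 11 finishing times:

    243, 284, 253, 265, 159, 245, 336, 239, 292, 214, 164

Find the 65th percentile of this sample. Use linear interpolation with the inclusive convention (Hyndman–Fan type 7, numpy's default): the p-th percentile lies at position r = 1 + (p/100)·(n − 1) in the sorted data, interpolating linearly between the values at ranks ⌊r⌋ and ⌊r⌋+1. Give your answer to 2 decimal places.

Sorted: 159, 164, 214, 239, 243, 245, 253, 265, 284, 292, 336.
n = 11.
r = 1 + (65/100)·(11 − 1) = 1 + 6.5 = 7.5.
Rank 7 is 253 and rank 8 is 265.
Interpolate: 253 + 0.5·(265 − 253) = 253 + 0.5·12 = 259.

259.00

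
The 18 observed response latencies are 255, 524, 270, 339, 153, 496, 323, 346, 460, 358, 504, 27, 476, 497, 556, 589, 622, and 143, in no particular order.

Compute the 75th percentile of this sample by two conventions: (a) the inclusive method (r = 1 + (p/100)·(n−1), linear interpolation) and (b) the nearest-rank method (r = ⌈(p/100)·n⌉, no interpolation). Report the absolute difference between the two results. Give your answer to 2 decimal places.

Sorted: 27, 143, 153, 255, 270, 323, 339, 346, 358, 460, 476, 496, 497, 504, 524, 556, 589, 622.
n = 18.
(a) r = 13.75; between ranks 13 (497) and 14 (504): 502.25.
(b) the nearest-rank method: rank 14 → 504.
|502.25 − 504| = 1.75.

1.75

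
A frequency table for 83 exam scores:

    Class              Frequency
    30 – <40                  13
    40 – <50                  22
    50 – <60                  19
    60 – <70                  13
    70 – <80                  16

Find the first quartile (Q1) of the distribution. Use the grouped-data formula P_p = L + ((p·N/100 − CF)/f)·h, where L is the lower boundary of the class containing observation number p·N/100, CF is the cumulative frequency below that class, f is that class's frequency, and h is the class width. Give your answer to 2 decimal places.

43.52

N = 83; target position k = 25/100 · 83 = 20.75.
Cumulative frequencies: 13, 35, 54, 67, 83.
Observation 20.75 falls in the class 40 – <50.
L = 40, CF = 13, f = 22, h = 10.
P25 = 40 + ((20.75 − 13)/22)·10 = 40 + 3.52273 = 43.5227.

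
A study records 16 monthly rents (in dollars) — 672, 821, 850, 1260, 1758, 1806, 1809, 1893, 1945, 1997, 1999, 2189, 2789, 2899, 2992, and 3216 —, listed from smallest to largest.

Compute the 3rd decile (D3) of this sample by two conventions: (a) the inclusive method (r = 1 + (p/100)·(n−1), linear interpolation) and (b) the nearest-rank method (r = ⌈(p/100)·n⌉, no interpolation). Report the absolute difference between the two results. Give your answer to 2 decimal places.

n = 16.
(a) r = 5.5; between ranks 5 (1758) and 6 (1806): 1782.
(b) the nearest-rank method: rank 5 → 1758.
|1782 − 1758| = 24.

24.00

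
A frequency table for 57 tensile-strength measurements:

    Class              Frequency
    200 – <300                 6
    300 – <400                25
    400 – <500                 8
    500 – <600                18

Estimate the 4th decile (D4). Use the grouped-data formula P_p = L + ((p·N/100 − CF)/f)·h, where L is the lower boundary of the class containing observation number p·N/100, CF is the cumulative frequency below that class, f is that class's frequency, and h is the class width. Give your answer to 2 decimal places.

N = 57; target position k = 40/100 · 57 = 22.8.
Cumulative frequencies: 6, 31, 39, 57.
Observation 22.8 falls in the class 300 – <400.
L = 300, CF = 6, f = 25, h = 100.
P40 = 300 + ((22.8 − 6)/25)·100 = 300 + 67.2 = 367.2.

367.20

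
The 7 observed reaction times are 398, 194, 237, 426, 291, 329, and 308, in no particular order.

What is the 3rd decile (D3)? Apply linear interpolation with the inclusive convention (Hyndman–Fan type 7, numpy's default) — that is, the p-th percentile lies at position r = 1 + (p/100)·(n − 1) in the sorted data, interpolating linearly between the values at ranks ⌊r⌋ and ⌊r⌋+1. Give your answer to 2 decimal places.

280.20

Sorted: 194, 237, 291, 308, 329, 398, 426.
n = 7.
r = 1 + (30/100)·(7 − 1) = 1 + 1.8 = 2.8.
Rank 2 is 237 and rank 3 is 291.
Interpolate: 237 + 0.8·(291 − 237) = 237 + 0.8·54 = 280.2.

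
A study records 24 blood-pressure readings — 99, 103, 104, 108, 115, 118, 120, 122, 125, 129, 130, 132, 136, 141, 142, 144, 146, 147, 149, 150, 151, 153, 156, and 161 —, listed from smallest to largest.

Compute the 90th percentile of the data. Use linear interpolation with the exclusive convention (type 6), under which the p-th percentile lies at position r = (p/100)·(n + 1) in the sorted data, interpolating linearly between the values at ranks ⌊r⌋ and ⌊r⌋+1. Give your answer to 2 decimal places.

154.50

n = 24.
r = (90/100)·(24 + 1) = 22.5.
Rank 22 is 153 and rank 23 is 156.
Interpolate: 153 + 0.5·(156 − 153) = 153 + 0.5·3 = 154.5.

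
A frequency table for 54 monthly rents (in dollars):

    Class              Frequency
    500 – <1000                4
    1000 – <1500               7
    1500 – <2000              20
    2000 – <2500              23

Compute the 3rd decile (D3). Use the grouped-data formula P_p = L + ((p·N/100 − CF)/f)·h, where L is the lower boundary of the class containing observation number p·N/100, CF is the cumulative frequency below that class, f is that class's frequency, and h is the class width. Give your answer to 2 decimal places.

N = 54; target position k = 30/100 · 54 = 16.2.
Cumulative frequencies: 4, 11, 31, 54.
Observation 16.2 falls in the class 1500 – <2000.
L = 1500, CF = 11, f = 20, h = 500.
P30 = 1500 + ((16.2 − 11)/20)·500 = 1500 + 130 = 1630.

1630.00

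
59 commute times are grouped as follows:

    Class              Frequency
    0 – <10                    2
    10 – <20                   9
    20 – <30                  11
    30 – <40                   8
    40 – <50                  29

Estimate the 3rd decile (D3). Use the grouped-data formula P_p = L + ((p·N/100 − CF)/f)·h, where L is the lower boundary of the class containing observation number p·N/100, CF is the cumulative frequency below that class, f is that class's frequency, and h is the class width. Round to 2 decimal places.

N = 59; target position k = 30/100 · 59 = 17.7.
Cumulative frequencies: 2, 11, 22, 30, 59.
Observation 17.7 falls in the class 20 – <30.
L = 20, CF = 11, f = 11, h = 10.
P30 = 20 + ((17.7 − 11)/11)·10 = 20 + 6.09091 = 26.0909.

26.09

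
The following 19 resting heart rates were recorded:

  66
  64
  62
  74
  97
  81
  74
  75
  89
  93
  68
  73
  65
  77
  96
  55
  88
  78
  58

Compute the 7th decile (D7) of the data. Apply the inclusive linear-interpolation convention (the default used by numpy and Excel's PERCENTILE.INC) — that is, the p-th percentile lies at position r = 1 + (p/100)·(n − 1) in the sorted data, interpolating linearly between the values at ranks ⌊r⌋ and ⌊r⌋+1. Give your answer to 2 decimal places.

Sorted: 55, 58, 62, 64, 65, 66, 68, 73, 74, 74, 75, 77, 78, 81, 88, 89, 93, 96, 97.
n = 19.
r = 1 + (70/100)·(19 − 1) = 1 + 12.6 = 13.6.
Rank 13 is 78 and rank 14 is 81.
Interpolate: 78 + 0.6·(81 − 78) = 78 + 0.6·3 = 79.8.

79.80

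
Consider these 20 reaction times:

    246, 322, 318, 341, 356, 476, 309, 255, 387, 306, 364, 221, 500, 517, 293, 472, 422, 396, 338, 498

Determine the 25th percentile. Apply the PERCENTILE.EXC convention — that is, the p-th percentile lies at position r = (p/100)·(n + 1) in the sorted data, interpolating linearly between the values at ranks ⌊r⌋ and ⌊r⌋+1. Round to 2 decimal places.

306.75

Sorted: 221, 246, 255, 293, 306, 309, 318, 322, 338, 341, 356, 364, 387, 396, 422, 472, 476, 498, 500, 517.
n = 20.
r = (25/100)·(20 + 1) = 5.25.
Rank 5 is 306 and rank 6 is 309.
Interpolate: 306 + 0.25·(309 − 306) = 306 + 0.25·3 = 306.75.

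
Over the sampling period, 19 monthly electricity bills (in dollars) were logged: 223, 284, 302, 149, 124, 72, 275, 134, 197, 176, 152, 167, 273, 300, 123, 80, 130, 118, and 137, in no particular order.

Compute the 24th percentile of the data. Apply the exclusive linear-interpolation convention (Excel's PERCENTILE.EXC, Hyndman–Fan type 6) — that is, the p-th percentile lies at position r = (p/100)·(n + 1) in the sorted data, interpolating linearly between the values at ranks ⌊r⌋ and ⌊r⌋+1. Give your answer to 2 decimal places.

123.80

Sorted: 72, 80, 118, 123, 124, 130, 134, 137, 149, 152, 167, 176, 197, 223, 273, 275, 284, 300, 302.
n = 19.
r = (24/100)·(19 + 1) = 4.8.
Rank 4 is 123 and rank 5 is 124.
Interpolate: 123 + 0.8·(124 − 123) = 123 + 0.8·1 = 123.8.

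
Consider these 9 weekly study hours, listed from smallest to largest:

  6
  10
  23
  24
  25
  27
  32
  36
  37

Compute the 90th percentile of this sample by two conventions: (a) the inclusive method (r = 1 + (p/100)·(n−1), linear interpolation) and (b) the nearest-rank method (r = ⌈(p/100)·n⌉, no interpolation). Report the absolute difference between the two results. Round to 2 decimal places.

0.80

n = 9.
(a) r = 8.2; between ranks 8 (36) and 9 (37): 36.2.
(b) the nearest-rank method: rank 9 → 37.
|36.2 − 37| = 0.8.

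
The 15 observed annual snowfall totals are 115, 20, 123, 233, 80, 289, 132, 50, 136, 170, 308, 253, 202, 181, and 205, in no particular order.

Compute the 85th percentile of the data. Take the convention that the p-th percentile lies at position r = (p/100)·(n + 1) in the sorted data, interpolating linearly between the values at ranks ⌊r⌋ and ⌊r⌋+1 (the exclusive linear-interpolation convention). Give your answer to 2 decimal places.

274.60

Sorted: 20, 50, 80, 115, 123, 132, 136, 170, 181, 202, 205, 233, 253, 289, 308.
n = 15.
r = (85/100)·(15 + 1) = 13.6.
Rank 13 is 253 and rank 14 is 289.
Interpolate: 253 + 0.6·(289 − 253) = 253 + 0.6·36 = 274.6.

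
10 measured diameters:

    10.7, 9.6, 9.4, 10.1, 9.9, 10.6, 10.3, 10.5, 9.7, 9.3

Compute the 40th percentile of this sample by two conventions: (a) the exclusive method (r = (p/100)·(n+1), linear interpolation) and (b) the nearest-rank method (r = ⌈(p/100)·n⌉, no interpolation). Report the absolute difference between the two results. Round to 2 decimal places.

0.08

Sorted: 9.3, 9.4, 9.6, 9.7, 9.9, 10.1, 10.3, 10.5, 10.6, 10.7.
n = 10.
(a) r = 4.4; between ranks 4 (9.7) and 5 (9.9): 9.78.
(b) the nearest-rank method: rank 4 → 9.7.
|9.78 − 9.7| = 0.08.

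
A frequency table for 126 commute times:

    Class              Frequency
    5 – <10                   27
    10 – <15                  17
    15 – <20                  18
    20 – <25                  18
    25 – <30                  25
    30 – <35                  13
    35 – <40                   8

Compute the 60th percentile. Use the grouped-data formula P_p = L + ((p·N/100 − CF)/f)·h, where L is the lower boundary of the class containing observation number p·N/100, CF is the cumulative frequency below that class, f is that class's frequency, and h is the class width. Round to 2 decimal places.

23.78

N = 126; target position k = 60/100 · 126 = 75.6.
Cumulative frequencies: 27, 44, 62, 80, 105, 118, 126.
Observation 75.6 falls in the class 20 – <25.
L = 20, CF = 62, f = 18, h = 5.
P60 = 20 + ((75.6 − 62)/18)·5 = 20 + 3.77778 = 23.7778.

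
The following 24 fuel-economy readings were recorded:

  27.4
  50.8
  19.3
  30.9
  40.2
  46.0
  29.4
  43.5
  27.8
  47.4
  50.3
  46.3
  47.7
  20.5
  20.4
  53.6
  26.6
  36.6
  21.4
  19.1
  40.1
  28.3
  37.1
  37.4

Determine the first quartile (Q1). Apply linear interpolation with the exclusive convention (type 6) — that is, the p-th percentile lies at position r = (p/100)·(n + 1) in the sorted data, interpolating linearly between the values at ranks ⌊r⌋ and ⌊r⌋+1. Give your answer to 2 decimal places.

Sorted: 19.1, 19.3, 20.4, 20.5, 21.4, 26.6, 27.4, 27.8, 28.3, 29.4, 30.9, 36.6, 37.1, 37.4, 40.1, 40.2, 43.5, 46.0, 46.3, 47.4, 47.7, 50.3, 50.8, 53.6.
n = 24.
r = (25/100)·(24 + 1) = 6.25.
Rank 6 is 26.6 and rank 7 is 27.4.
Interpolate: 26.6 + 0.25·(27.4 − 26.6) = 26.6 + 0.25·0.8 = 26.8.

26.80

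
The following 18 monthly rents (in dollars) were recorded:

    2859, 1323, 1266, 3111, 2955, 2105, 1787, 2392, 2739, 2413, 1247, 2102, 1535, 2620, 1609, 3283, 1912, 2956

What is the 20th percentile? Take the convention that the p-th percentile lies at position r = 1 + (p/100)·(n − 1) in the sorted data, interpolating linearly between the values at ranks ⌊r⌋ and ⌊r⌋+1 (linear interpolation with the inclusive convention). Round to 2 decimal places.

1564.60

Sorted: 1247, 1266, 1323, 1535, 1609, 1787, 1912, 2102, 2105, 2392, 2413, 2620, 2739, 2859, 2955, 2956, 3111, 3283.
n = 18.
r = 1 + (20/100)·(18 − 1) = 1 + 3.4 = 4.4.
Rank 4 is 1535 and rank 5 is 1609.
Interpolate: 1535 + 0.4·(1609 − 1535) = 1535 + 0.4·74 = 1564.6.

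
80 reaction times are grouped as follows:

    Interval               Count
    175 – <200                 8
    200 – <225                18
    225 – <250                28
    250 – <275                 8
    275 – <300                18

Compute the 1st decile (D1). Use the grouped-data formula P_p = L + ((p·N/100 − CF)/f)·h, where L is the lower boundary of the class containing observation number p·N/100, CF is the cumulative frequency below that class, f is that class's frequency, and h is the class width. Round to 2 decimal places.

200.00

N = 80; target position k = 10/100 · 80 = 8.
Cumulative frequencies: 8, 26, 54, 62, 80.
Observation 8 falls in the class 175 – <200.
L = 175, CF = 0, f = 8, h = 25.
P10 = 175 + ((8 − 0)/8)·25 = 175 + 25 = 200.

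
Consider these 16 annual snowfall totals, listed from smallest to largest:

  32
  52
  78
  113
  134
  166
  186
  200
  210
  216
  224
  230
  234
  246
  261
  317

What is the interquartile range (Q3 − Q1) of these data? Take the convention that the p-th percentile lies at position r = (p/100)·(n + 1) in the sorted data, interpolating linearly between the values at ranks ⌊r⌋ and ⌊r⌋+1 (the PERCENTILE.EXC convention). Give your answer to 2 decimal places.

n = 16.
P25: r = 4.25; ranks 4–5 are 113, 134; interpolating gives 118.25.
P75: r = 12.75; ranks 12–13 are 230, 234; interpolating gives 233.
Difference: 233 − 118.25 = 114.75.

114.75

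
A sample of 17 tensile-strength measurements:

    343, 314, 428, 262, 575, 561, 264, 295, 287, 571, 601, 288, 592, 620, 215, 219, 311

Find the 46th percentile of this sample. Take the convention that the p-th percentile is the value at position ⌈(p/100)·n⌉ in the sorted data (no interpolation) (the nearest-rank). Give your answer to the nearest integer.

Sorted: 215, 219, 262, 264, 287, 288, 295, 311, 314, 343, 428, 561, 571, 575, 592, 601, 620.
n = 17.
Position = ⌈46/100 · 17⌉ = ⌈7.82⌉ = 8.
The value at rank 8 is 311.

311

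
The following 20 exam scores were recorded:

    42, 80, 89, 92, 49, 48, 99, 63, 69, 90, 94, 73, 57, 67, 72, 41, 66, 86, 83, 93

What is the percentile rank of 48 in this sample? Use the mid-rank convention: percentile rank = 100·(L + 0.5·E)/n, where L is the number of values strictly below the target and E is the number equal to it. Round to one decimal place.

Sorted: 41, 42, 48, 49, 57, 63, 66, 67, 69, 72, 73, 80, 83, 86, 89, 90, 92, 93, 94, 99.
Count below 48: L = 2; count equal: E = 1; n = 20.
Percentile rank = 100·(2 + 0.5·1)/20 = 100·2.5/20 = 12.5.

12.5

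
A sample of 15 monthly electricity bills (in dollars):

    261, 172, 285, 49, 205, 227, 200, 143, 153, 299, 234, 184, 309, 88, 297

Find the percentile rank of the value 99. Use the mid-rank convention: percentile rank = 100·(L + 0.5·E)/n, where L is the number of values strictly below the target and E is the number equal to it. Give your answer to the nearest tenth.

Sorted: 49, 88, 143, 153, 172, 184, 200, 205, 227, 234, 261, 285, 297, 299, 309.
Count below 99: L = 2; count equal: E = 0; n = 15.
Percentile rank = 100·(2 + 0.5·0)/15 = 100·2/15 = 13.33.

13.3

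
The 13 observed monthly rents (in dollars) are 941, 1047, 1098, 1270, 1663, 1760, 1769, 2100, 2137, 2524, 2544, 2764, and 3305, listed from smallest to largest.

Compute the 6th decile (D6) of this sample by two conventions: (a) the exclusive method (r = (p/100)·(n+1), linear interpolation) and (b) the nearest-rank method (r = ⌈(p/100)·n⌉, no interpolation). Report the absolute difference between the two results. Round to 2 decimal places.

14.80

n = 13.
(a) r = 8.4; between ranks 8 (2100) and 9 (2137): 2114.8.
(b) the nearest-rank method: rank 8 → 2100.
|2114.8 − 2100| = 14.8.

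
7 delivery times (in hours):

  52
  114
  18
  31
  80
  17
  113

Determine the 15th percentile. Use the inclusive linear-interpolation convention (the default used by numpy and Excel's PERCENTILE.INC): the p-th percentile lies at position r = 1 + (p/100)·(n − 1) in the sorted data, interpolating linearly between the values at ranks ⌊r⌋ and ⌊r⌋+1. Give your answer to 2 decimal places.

Sorted: 17, 18, 31, 52, 80, 113, 114.
n = 7.
r = 1 + (15/100)·(7 − 1) = 1 + 0.9 = 1.9.
Rank 1 is 17 and rank 2 is 18.
Interpolate: 17 + 0.9·(18 − 17) = 17 + 0.9·1 = 17.9.

17.90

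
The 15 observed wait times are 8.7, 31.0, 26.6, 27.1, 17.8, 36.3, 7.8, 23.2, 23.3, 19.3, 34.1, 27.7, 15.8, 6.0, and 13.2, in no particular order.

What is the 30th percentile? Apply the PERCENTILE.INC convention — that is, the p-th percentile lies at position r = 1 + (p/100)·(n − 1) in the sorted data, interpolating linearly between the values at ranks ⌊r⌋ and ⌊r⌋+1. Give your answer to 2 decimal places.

16.20

Sorted: 6.0, 7.8, 8.7, 13.2, 15.8, 17.8, 19.3, 23.2, 23.3, 26.6, 27.1, 27.7, 31.0, 34.1, 36.3.
n = 15.
r = 1 + (30/100)·(15 − 1) = 1 + 4.2 = 5.2.
Rank 5 is 15.8 and rank 6 is 17.8.
Interpolate: 15.8 + 0.2·(17.8 − 15.8) = 15.8 + 0.2·2 = 16.2.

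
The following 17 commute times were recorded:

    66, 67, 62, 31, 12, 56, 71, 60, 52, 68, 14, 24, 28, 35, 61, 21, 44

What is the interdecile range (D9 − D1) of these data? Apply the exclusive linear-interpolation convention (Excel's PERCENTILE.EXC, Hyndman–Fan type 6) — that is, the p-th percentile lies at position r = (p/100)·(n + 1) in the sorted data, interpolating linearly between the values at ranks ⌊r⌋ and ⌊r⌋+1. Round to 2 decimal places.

55.00

Sorted: 12, 14, 21, 24, 28, 31, 35, 44, 52, 56, 60, 61, 62, 66, 67, 68, 71.
n = 17.
P10: r = 1.8; ranks 1–2 are 12, 14; interpolating gives 13.6.
P90: r = 16.2; ranks 16–17 are 68, 71; interpolating gives 68.6.
Difference: 68.6 − 13.6 = 55.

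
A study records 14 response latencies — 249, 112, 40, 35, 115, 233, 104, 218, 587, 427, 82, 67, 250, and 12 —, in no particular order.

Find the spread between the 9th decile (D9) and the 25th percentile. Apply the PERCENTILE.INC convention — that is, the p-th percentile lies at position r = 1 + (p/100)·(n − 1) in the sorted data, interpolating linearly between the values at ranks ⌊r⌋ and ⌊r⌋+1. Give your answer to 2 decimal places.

303.15

Sorted: 12, 35, 40, 67, 82, 104, 112, 115, 218, 233, 249, 250, 427, 587.
n = 14.
P25: r = 4.25; ranks 4–5 are 67, 82; interpolating gives 70.75.
P90: r = 12.7; ranks 12–13 are 250, 427; interpolating gives 373.9.
Difference: 373.9 − 70.75 = 303.15.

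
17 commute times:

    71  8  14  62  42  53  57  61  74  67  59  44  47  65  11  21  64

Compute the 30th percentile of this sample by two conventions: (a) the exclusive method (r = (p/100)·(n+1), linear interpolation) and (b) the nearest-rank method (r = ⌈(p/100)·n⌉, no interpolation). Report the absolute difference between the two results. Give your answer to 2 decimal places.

Sorted: 8, 11, 14, 21, 42, 44, 47, 53, 57, 59, 61, 62, 64, 65, 67, 71, 74.
n = 17.
(a) r = 5.4; between ranks 5 (42) and 6 (44): 42.8.
(b) the nearest-rank method: rank 6 → 44.
|42.8 − 44| = 1.2.

1.20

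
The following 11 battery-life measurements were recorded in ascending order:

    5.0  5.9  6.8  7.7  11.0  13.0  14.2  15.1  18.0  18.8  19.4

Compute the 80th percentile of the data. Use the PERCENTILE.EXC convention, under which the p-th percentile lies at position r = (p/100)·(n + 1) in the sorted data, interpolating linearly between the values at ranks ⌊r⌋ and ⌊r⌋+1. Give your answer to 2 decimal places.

n = 11.
r = (80/100)·(11 + 1) = 9.6.
Rank 9 is 18.0 and rank 10 is 18.8.
Interpolate: 18.0 + 0.6·(18.8 − 18.0) = 18.0 + 0.6·0.8 = 18.48.

18.48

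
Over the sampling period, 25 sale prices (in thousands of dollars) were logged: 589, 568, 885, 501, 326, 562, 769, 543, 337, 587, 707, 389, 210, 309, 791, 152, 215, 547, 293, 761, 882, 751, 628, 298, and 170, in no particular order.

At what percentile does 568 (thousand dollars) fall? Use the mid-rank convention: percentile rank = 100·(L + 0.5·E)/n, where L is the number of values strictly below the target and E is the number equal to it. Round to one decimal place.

58.0

Sorted: 152, 170, 210, 215, 293, 298, 309, 326, 337, 389, 501, 543, 547, 562, 568, 587, 589, 628, 707, 751, 761, 769, 791, 882, 885.
Count below 568: L = 14; count equal: E = 1; n = 25.
Percentile rank = 100·(14 + 0.5·1)/25 = 100·14.5/25 = 58.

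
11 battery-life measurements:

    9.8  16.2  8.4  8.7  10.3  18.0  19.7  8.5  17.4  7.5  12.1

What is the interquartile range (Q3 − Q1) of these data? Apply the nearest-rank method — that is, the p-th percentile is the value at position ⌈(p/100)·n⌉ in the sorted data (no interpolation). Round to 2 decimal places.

Sorted: 7.5, 8.4, 8.5, 8.7, 9.8, 10.3, 12.1, 16.2, 17.4, 18.0, 19.7.
n = 11.
P25: rank ⌈25/100·11⌉ = 3 → 8.5.
P75: rank ⌈75/100·11⌉ = 9 → 17.4.
Difference: 17.4 − 8.5 = 8.9.

8.90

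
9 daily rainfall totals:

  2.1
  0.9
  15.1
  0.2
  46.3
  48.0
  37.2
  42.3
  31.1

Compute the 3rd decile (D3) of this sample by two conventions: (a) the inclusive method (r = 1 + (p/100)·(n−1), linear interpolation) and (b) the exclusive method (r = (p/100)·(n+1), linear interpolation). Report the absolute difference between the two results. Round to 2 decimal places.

5.20

Sorted: 0.2, 0.9, 2.1, 15.1, 31.1, 37.2, 42.3, 46.3, 48.0.
n = 9.
(a) r = 3.4; between ranks 3 (2.1) and 4 (15.1): 7.3.
(b) r = 3 → value at rank 3 = 2.1.
|7.3 − 2.1| = 5.2.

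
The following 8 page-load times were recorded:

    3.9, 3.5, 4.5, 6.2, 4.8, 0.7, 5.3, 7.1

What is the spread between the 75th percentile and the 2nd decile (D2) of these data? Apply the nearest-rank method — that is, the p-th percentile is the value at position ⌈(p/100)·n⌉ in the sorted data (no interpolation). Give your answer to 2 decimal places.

Sorted: 0.7, 3.5, 3.9, 4.5, 4.8, 5.3, 6.2, 7.1.
n = 8.
P20: rank ⌈20/100·8⌉ = 2 → 3.5.
P75: rank ⌈75/100·8⌉ = 6 → 5.3.
Difference: 5.3 − 3.5 = 1.8.

1.80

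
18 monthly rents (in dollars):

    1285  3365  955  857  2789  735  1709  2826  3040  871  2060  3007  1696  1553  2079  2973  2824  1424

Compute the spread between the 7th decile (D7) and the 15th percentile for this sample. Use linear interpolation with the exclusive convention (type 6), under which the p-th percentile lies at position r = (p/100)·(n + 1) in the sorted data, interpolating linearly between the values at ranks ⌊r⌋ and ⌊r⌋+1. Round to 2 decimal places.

1955.70

Sorted: 735, 857, 871, 955, 1285, 1424, 1553, 1696, 1709, 2060, 2079, 2789, 2824, 2826, 2973, 3007, 3040, 3365.
n = 18.
P15: r = 2.85; ranks 2–3 are 857, 871; interpolating gives 868.9.
P70: r = 13.3; ranks 13–14 are 2824, 2826; interpolating gives 2824.6.
Difference: 2824.6 − 868.9 = 1955.7.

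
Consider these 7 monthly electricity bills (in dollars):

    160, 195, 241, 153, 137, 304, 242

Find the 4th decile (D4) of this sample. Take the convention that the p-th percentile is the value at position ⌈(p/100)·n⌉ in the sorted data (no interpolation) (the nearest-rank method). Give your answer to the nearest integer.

160

Sorted: 137, 153, 160, 195, 241, 242, 304.
n = 7.
Position = ⌈40/100 · 7⌉ = ⌈2.8⌉ = 3.
The value at rank 3 is 160.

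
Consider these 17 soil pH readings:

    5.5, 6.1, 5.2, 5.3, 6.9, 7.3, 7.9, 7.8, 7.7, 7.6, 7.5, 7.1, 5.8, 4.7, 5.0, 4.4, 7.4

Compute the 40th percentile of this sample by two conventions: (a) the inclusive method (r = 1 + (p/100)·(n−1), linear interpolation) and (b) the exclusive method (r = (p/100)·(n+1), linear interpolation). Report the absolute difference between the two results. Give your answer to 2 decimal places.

0.06

Sorted: 4.4, 4.7, 5.0, 5.2, 5.3, 5.5, 5.8, 6.1, 6.9, 7.1, 7.3, 7.4, 7.5, 7.6, 7.7, 7.8, 7.9.
n = 17.
(a) r = 7.4; between ranks 7 (5.8) and 8 (6.1): 5.92.
(b) r = 7.2; between ranks 7 (5.8) and 8 (6.1): 5.86.
|5.92 − 5.86| = 0.06.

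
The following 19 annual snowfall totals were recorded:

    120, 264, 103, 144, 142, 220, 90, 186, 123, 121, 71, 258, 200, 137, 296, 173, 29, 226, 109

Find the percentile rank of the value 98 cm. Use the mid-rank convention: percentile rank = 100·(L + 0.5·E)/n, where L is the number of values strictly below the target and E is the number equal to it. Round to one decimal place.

15.8

Sorted: 29, 71, 90, 103, 109, 120, 121, 123, 137, 142, 144, 173, 186, 200, 220, 226, 258, 264, 296.
Count below 98: L = 3; count equal: E = 0; n = 19.
Percentile rank = 100·(3 + 0.5·0)/19 = 100·3/19 = 15.79.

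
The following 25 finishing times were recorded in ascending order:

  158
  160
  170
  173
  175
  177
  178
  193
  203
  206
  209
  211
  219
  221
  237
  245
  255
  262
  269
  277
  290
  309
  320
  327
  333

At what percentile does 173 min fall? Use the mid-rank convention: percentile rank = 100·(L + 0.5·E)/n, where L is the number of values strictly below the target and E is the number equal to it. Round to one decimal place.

14.0

Count below 173: L = 3; count equal: E = 1; n = 25.
Percentile rank = 100·(3 + 0.5·1)/25 = 100·3.5/25 = 14.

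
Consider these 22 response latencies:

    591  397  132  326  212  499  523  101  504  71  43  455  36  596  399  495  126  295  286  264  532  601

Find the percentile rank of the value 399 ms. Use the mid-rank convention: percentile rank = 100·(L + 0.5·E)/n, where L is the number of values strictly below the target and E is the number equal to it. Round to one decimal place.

56.8

Sorted: 36, 43, 71, 101, 126, 132, 212, 264, 286, 295, 326, 397, 399, 455, 495, 499, 504, 523, 532, 591, 596, 601.
Count below 399: L = 12; count equal: E = 1; n = 22.
Percentile rank = 100·(12 + 0.5·1)/22 = 100·12.5/22 = 56.82.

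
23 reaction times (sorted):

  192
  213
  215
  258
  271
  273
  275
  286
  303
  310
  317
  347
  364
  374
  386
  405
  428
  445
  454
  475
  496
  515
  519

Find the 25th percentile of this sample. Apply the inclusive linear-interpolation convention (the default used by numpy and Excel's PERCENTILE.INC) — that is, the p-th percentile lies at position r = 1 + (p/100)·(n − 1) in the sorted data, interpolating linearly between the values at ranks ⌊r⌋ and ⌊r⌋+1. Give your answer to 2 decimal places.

274.00

n = 23.
r = 1 + (25/100)·(23 − 1) = 1 + 5.5 = 6.5.
Rank 6 is 273 and rank 7 is 275.
Interpolate: 273 + 0.5·(275 − 273) = 273 + 0.5·2 = 274.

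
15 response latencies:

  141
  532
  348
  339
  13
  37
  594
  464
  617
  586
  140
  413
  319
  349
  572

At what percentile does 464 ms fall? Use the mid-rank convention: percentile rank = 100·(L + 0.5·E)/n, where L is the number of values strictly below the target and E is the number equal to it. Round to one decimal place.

63.3

Sorted: 13, 37, 140, 141, 319, 339, 348, 349, 413, 464, 532, 572, 586, 594, 617.
Count below 464: L = 9; count equal: E = 1; n = 15.
Percentile rank = 100·(9 + 0.5·1)/15 = 100·9.5/15 = 63.33.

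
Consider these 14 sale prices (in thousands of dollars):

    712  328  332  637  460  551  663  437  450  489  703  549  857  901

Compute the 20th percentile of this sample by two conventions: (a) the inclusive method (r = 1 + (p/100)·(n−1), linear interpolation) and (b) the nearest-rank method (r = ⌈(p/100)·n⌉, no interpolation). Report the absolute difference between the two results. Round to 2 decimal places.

7.80

Sorted: 328, 332, 437, 450, 460, 489, 549, 551, 637, 663, 703, 712, 857, 901.
n = 14.
(a) r = 3.6; between ranks 3 (437) and 4 (450): 444.8.
(b) the nearest-rank method: rank 3 → 437.
|444.8 − 437| = 7.8.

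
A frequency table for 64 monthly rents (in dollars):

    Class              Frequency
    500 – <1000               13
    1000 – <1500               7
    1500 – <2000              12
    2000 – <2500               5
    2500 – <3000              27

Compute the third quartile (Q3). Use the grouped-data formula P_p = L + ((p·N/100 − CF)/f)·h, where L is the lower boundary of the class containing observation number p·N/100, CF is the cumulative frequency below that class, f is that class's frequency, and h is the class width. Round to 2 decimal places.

N = 64; target position k = 75/100 · 64 = 48.
Cumulative frequencies: 13, 20, 32, 37, 64.
Observation 48 falls in the class 2500 – <3000.
L = 2500, CF = 37, f = 27, h = 500.
P75 = 2500 + ((48 − 37)/27)·500 = 2500 + 203.704 = 2703.7.

2703.70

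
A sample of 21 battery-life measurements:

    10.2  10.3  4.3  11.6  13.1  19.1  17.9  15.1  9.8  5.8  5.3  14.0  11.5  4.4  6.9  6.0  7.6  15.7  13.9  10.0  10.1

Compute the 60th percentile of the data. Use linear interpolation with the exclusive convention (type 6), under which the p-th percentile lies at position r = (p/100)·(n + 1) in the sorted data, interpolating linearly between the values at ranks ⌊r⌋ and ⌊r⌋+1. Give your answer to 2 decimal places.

Sorted: 4.3, 4.4, 5.3, 5.8, 6.0, 6.9, 7.6, 9.8, 10.0, 10.1, 10.2, 10.3, 11.5, 11.6, 13.1, 13.9, 14.0, 15.1, 15.7, 17.9, 19.1.
n = 21.
r = (60/100)·(21 + 1) = 13.2.
Rank 13 is 11.5 and rank 14 is 11.6.
Interpolate: 11.5 + 0.2·(11.6 − 11.5) = 11.5 + 0.2·0.1 = 11.52.

11.52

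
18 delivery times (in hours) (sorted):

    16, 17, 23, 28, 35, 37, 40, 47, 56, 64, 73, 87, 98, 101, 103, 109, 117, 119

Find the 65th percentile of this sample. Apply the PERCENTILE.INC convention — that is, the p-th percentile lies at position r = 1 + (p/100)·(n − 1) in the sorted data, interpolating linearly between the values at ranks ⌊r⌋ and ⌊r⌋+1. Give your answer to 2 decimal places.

n = 18.
r = 1 + (65/100)·(18 − 1) = 1 + 11.05 = 12.05.
Rank 12 is 87 and rank 13 is 98.
Interpolate: 87 + 0.05·(98 − 87) = 87 + 0.05·11 = 87.55.

87.55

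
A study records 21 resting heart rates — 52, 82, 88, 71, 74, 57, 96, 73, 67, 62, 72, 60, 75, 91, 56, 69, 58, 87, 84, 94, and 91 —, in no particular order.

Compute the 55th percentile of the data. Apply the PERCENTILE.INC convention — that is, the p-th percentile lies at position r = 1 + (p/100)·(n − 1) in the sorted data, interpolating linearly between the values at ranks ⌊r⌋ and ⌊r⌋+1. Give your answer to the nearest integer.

Sorted: 52, 56, 57, 58, 60, 62, 67, 69, 71, 72, 73, 74, 75, 82, 84, 87, 88, 91, 91, 94, 96.
n = 21.
r = 1 + (55/100)·(21 − 1) = 1 + 11 = 12.
r is an integer, so P55 is the value at rank 12: 74.

74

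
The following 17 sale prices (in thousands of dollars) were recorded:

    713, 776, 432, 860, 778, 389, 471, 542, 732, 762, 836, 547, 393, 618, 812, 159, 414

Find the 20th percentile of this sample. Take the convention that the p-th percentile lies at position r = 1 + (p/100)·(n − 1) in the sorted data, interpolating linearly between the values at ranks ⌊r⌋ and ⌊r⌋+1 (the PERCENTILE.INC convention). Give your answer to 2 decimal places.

Sorted: 159, 389, 393, 414, 432, 471, 542, 547, 618, 713, 732, 762, 776, 778, 812, 836, 860.
n = 17.
r = 1 + (20/100)·(17 − 1) = 1 + 3.2 = 4.2.
Rank 4 is 414 and rank 5 is 432.
Interpolate: 414 + 0.2·(432 − 414) = 414 + 0.2·18 = 417.6.

417.60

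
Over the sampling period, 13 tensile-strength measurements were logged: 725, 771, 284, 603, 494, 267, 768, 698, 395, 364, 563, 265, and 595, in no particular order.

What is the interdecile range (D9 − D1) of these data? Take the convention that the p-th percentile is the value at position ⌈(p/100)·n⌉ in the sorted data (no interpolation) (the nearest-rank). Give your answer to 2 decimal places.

501.00

Sorted: 265, 267, 284, 364, 395, 494, 563, 595, 603, 698, 725, 768, 771.
n = 13.
P10: rank ⌈10/100·13⌉ = 2 → 267.
P90: rank ⌈90/100·13⌉ = 12 → 768.
Difference: 768 − 267 = 501.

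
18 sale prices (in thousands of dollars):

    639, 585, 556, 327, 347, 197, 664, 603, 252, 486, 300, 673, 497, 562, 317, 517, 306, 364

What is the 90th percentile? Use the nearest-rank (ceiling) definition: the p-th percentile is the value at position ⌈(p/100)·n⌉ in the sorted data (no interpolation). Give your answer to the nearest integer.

Sorted: 197, 252, 300, 306, 317, 327, 347, 364, 486, 497, 517, 556, 562, 585, 603, 639, 664, 673.
n = 18.
Position = ⌈90/100 · 18⌉ = ⌈16.2⌉ = 17.
The value at rank 17 is 664.

664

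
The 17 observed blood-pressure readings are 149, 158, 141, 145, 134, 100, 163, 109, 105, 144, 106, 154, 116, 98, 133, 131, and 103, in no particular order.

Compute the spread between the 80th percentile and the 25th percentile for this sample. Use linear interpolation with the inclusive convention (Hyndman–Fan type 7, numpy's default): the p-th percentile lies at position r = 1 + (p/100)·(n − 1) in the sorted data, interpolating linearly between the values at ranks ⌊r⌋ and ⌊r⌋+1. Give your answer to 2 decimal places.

42.20

Sorted: 98, 100, 103, 105, 106, 109, 116, 131, 133, 134, 141, 144, 145, 149, 154, 158, 163.
n = 17.
P25: r = 5 (integer) → 106.
P80: r = 13.8; ranks 13–14 are 145, 149; interpolating gives 148.2.
Difference: 148.2 − 106 = 42.2.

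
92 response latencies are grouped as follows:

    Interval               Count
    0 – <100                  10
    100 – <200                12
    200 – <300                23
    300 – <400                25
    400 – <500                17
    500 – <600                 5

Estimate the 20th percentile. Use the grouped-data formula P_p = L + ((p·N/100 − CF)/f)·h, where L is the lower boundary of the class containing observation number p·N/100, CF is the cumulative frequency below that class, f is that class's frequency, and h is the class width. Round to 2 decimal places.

170.00

N = 92; target position k = 20/100 · 92 = 18.4.
Cumulative frequencies: 10, 22, 45, 70, 87, 92.
Observation 18.4 falls in the class 100 – <200.
L = 100, CF = 10, f = 12, h = 100.
P20 = 100 + ((18.4 − 10)/12)·100 = 100 + 70 = 170.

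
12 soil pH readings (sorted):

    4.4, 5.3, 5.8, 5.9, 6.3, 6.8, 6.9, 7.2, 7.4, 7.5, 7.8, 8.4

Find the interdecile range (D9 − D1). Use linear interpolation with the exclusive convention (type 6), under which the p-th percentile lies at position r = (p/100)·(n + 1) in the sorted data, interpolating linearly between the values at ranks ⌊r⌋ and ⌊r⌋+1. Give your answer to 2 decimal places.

n = 12.
P10: r = 1.3; ranks 1–2 are 4.4, 5.3; interpolating gives 4.67.
P90: r = 11.7; ranks 11–12 are 7.8, 8.4; interpolating gives 8.22.
Difference: 8.22 − 4.67 = 3.55.

3.55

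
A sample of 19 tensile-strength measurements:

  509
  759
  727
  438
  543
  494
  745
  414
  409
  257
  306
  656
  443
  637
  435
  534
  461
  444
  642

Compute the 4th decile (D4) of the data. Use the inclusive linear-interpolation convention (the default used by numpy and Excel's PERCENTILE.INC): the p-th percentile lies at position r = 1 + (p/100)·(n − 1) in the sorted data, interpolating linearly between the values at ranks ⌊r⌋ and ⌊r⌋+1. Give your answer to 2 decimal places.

447.40

Sorted: 257, 306, 409, 414, 435, 438, 443, 444, 461, 494, 509, 534, 543, 637, 642, 656, 727, 745, 759.
n = 19.
r = 1 + (40/100)·(19 − 1) = 1 + 7.2 = 8.2.
Rank 8 is 444 and rank 9 is 461.
Interpolate: 444 + 0.2·(461 − 444) = 444 + 0.2·17 = 447.4.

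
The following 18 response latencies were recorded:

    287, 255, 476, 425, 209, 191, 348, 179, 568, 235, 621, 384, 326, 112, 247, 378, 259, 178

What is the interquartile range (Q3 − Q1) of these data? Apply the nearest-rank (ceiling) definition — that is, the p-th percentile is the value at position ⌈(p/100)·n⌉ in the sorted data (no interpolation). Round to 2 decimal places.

Sorted: 112, 178, 179, 191, 209, 235, 247, 255, 259, 287, 326, 348, 378, 384, 425, 476, 568, 621.
n = 18.
P25: rank ⌈25/100·18⌉ = 5 → 209.
P75: rank ⌈75/100·18⌉ = 14 → 384.
Difference: 384 − 209 = 175.

175.00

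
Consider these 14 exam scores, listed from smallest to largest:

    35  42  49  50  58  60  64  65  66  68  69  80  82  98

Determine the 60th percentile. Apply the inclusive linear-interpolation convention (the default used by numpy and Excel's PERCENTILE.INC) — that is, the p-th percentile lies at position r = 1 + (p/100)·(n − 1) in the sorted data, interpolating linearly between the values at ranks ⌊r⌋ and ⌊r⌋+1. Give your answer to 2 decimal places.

n = 14.
r = 1 + (60/100)·(14 − 1) = 1 + 7.8 = 8.8.
Rank 8 is 65 and rank 9 is 66.
Interpolate: 65 + 0.8·(66 − 65) = 65 + 0.8·1 = 65.8.

65.80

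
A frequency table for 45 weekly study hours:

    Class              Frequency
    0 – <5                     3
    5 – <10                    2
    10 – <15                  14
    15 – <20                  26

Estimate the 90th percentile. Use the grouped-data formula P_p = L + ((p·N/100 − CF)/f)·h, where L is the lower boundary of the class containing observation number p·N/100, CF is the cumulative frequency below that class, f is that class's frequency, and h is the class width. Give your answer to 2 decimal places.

N = 45; target position k = 90/100 · 45 = 40.5.
Cumulative frequencies: 3, 5, 19, 45.
Observation 40.5 falls in the class 15 – <20.
L = 15, CF = 19, f = 26, h = 5.
P90 = 15 + ((40.5 − 19)/26)·5 = 15 + 4.13462 = 19.1346.

19.13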